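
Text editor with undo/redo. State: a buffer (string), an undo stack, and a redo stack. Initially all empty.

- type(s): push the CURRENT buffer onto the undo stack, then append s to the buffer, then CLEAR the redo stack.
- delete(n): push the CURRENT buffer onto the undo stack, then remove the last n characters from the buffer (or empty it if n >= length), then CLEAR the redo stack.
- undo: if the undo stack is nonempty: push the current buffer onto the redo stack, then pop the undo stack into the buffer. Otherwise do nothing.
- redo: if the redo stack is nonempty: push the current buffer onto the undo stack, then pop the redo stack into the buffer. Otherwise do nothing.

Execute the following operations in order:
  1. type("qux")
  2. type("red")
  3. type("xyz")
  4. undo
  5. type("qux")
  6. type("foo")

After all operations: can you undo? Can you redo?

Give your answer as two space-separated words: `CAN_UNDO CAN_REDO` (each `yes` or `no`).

After op 1 (type): buf='qux' undo_depth=1 redo_depth=0
After op 2 (type): buf='quxred' undo_depth=2 redo_depth=0
After op 3 (type): buf='quxredxyz' undo_depth=3 redo_depth=0
After op 4 (undo): buf='quxred' undo_depth=2 redo_depth=1
After op 5 (type): buf='quxredqux' undo_depth=3 redo_depth=0
After op 6 (type): buf='quxredquxfoo' undo_depth=4 redo_depth=0

Answer: yes no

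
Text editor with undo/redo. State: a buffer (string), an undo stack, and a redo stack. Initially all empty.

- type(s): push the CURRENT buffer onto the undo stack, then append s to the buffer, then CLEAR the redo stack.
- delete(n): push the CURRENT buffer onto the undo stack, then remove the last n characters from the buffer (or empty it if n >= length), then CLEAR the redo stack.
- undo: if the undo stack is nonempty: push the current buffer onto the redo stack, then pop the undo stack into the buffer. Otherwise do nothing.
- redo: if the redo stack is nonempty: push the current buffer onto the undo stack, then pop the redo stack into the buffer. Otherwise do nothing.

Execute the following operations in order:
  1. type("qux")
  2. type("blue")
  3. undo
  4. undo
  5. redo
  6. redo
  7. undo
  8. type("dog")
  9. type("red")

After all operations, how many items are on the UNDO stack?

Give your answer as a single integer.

Answer: 3

Derivation:
After op 1 (type): buf='qux' undo_depth=1 redo_depth=0
After op 2 (type): buf='quxblue' undo_depth=2 redo_depth=0
After op 3 (undo): buf='qux' undo_depth=1 redo_depth=1
After op 4 (undo): buf='(empty)' undo_depth=0 redo_depth=2
After op 5 (redo): buf='qux' undo_depth=1 redo_depth=1
After op 6 (redo): buf='quxblue' undo_depth=2 redo_depth=0
After op 7 (undo): buf='qux' undo_depth=1 redo_depth=1
After op 8 (type): buf='quxdog' undo_depth=2 redo_depth=0
After op 9 (type): buf='quxdogred' undo_depth=3 redo_depth=0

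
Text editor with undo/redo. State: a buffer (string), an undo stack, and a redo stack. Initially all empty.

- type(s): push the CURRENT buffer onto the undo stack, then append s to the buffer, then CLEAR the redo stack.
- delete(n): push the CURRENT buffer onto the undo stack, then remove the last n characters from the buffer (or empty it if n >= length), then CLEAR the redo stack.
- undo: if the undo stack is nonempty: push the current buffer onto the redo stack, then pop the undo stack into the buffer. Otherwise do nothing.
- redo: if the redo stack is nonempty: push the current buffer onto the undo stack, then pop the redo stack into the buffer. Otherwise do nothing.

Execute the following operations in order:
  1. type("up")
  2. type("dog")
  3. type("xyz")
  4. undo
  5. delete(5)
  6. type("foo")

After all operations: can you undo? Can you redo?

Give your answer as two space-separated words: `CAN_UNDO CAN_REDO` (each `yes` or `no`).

After op 1 (type): buf='up' undo_depth=1 redo_depth=0
After op 2 (type): buf='updog' undo_depth=2 redo_depth=0
After op 3 (type): buf='updogxyz' undo_depth=3 redo_depth=0
After op 4 (undo): buf='updog' undo_depth=2 redo_depth=1
After op 5 (delete): buf='(empty)' undo_depth=3 redo_depth=0
After op 6 (type): buf='foo' undo_depth=4 redo_depth=0

Answer: yes no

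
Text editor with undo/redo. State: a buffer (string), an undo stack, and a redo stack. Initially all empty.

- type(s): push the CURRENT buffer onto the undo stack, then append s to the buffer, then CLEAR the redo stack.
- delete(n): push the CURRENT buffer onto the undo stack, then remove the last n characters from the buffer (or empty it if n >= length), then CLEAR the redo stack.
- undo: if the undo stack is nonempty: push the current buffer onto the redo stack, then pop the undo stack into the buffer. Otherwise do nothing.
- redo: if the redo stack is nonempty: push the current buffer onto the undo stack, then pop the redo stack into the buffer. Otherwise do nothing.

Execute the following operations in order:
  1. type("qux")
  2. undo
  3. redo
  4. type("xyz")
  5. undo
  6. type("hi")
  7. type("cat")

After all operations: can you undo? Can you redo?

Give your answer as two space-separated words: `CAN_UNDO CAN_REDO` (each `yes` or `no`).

After op 1 (type): buf='qux' undo_depth=1 redo_depth=0
After op 2 (undo): buf='(empty)' undo_depth=0 redo_depth=1
After op 3 (redo): buf='qux' undo_depth=1 redo_depth=0
After op 4 (type): buf='quxxyz' undo_depth=2 redo_depth=0
After op 5 (undo): buf='qux' undo_depth=1 redo_depth=1
After op 6 (type): buf='quxhi' undo_depth=2 redo_depth=0
After op 7 (type): buf='quxhicat' undo_depth=3 redo_depth=0

Answer: yes no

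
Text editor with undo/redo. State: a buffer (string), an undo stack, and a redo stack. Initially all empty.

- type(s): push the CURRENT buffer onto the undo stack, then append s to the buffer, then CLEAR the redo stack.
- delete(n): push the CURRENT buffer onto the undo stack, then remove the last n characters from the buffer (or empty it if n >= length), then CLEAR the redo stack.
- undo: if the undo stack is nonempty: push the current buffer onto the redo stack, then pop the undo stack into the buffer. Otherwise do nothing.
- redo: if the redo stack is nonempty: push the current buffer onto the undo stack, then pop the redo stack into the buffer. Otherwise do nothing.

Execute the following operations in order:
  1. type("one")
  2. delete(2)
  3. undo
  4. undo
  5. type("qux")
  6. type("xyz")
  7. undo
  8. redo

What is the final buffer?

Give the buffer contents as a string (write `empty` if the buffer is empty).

Answer: quxxyz

Derivation:
After op 1 (type): buf='one' undo_depth=1 redo_depth=0
After op 2 (delete): buf='o' undo_depth=2 redo_depth=0
After op 3 (undo): buf='one' undo_depth=1 redo_depth=1
After op 4 (undo): buf='(empty)' undo_depth=0 redo_depth=2
After op 5 (type): buf='qux' undo_depth=1 redo_depth=0
After op 6 (type): buf='quxxyz' undo_depth=2 redo_depth=0
After op 7 (undo): buf='qux' undo_depth=1 redo_depth=1
After op 8 (redo): buf='quxxyz' undo_depth=2 redo_depth=0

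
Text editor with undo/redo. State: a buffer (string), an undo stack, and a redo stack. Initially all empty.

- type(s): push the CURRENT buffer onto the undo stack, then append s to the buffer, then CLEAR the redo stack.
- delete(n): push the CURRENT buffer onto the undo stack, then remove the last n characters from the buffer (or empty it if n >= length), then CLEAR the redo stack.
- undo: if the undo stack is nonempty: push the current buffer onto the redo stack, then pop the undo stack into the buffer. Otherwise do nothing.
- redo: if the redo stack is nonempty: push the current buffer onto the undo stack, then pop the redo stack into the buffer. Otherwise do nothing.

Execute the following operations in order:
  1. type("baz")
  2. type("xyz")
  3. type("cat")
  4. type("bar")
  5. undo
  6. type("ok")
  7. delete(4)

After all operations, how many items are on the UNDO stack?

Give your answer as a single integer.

Answer: 5

Derivation:
After op 1 (type): buf='baz' undo_depth=1 redo_depth=0
After op 2 (type): buf='bazxyz' undo_depth=2 redo_depth=0
After op 3 (type): buf='bazxyzcat' undo_depth=3 redo_depth=0
After op 4 (type): buf='bazxyzcatbar' undo_depth=4 redo_depth=0
After op 5 (undo): buf='bazxyzcat' undo_depth=3 redo_depth=1
After op 6 (type): buf='bazxyzcatok' undo_depth=4 redo_depth=0
After op 7 (delete): buf='bazxyzc' undo_depth=5 redo_depth=0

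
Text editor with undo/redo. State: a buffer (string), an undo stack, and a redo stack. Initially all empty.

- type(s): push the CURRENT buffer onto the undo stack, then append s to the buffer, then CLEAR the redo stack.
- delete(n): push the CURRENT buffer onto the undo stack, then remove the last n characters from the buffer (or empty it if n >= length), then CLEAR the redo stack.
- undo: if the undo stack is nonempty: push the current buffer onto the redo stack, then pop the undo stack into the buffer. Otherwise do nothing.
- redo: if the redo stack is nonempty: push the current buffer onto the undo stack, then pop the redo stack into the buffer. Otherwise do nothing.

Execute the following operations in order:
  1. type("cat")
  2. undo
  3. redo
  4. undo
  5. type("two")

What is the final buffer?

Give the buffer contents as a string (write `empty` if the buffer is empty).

Answer: two

Derivation:
After op 1 (type): buf='cat' undo_depth=1 redo_depth=0
After op 2 (undo): buf='(empty)' undo_depth=0 redo_depth=1
After op 3 (redo): buf='cat' undo_depth=1 redo_depth=0
After op 4 (undo): buf='(empty)' undo_depth=0 redo_depth=1
After op 5 (type): buf='two' undo_depth=1 redo_depth=0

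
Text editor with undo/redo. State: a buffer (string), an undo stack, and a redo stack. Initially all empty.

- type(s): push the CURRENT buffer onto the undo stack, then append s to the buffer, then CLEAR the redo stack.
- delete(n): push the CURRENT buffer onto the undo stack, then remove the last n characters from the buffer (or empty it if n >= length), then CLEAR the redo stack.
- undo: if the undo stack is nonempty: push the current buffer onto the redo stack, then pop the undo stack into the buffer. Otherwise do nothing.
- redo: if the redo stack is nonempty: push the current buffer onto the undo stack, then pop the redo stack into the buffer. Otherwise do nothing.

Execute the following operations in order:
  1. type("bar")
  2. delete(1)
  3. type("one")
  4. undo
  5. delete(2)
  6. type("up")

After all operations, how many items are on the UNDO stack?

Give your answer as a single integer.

Answer: 4

Derivation:
After op 1 (type): buf='bar' undo_depth=1 redo_depth=0
After op 2 (delete): buf='ba' undo_depth=2 redo_depth=0
After op 3 (type): buf='baone' undo_depth=3 redo_depth=0
After op 4 (undo): buf='ba' undo_depth=2 redo_depth=1
After op 5 (delete): buf='(empty)' undo_depth=3 redo_depth=0
After op 6 (type): buf='up' undo_depth=4 redo_depth=0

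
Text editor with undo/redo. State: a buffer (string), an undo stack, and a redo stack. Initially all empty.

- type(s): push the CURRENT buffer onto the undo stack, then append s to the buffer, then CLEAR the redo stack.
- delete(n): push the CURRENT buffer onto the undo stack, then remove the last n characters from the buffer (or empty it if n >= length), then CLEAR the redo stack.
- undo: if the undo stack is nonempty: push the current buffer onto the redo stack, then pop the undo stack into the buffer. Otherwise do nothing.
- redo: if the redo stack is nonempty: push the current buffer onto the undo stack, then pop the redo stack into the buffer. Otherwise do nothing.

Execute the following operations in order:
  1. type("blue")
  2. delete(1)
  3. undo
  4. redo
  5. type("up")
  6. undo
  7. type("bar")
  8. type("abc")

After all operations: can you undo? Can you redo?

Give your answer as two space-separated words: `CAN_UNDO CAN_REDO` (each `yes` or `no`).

Answer: yes no

Derivation:
After op 1 (type): buf='blue' undo_depth=1 redo_depth=0
After op 2 (delete): buf='blu' undo_depth=2 redo_depth=0
After op 3 (undo): buf='blue' undo_depth=1 redo_depth=1
After op 4 (redo): buf='blu' undo_depth=2 redo_depth=0
After op 5 (type): buf='bluup' undo_depth=3 redo_depth=0
After op 6 (undo): buf='blu' undo_depth=2 redo_depth=1
After op 7 (type): buf='blubar' undo_depth=3 redo_depth=0
After op 8 (type): buf='blubarabc' undo_depth=4 redo_depth=0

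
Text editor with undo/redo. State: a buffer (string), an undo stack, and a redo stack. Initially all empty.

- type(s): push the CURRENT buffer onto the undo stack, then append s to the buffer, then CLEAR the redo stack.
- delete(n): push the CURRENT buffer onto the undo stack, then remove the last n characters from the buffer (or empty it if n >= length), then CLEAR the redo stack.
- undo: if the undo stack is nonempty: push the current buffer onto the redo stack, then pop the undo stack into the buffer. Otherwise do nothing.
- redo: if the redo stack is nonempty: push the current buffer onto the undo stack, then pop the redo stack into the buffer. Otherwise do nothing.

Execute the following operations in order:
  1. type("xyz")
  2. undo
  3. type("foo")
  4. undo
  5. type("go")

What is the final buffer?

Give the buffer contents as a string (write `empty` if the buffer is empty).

Answer: go

Derivation:
After op 1 (type): buf='xyz' undo_depth=1 redo_depth=0
After op 2 (undo): buf='(empty)' undo_depth=0 redo_depth=1
After op 3 (type): buf='foo' undo_depth=1 redo_depth=0
After op 4 (undo): buf='(empty)' undo_depth=0 redo_depth=1
After op 5 (type): buf='go' undo_depth=1 redo_depth=0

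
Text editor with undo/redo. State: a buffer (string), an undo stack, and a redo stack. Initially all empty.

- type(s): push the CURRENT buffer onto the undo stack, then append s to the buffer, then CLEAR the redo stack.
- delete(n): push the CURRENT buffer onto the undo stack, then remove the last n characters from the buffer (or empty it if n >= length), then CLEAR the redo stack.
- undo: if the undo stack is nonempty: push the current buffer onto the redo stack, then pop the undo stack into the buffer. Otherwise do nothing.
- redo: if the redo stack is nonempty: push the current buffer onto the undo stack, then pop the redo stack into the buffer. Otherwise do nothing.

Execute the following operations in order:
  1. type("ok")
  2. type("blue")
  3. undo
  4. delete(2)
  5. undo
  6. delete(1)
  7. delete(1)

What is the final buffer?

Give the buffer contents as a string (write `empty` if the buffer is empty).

After op 1 (type): buf='ok' undo_depth=1 redo_depth=0
After op 2 (type): buf='okblue' undo_depth=2 redo_depth=0
After op 3 (undo): buf='ok' undo_depth=1 redo_depth=1
After op 4 (delete): buf='(empty)' undo_depth=2 redo_depth=0
After op 5 (undo): buf='ok' undo_depth=1 redo_depth=1
After op 6 (delete): buf='o' undo_depth=2 redo_depth=0
After op 7 (delete): buf='(empty)' undo_depth=3 redo_depth=0

Answer: empty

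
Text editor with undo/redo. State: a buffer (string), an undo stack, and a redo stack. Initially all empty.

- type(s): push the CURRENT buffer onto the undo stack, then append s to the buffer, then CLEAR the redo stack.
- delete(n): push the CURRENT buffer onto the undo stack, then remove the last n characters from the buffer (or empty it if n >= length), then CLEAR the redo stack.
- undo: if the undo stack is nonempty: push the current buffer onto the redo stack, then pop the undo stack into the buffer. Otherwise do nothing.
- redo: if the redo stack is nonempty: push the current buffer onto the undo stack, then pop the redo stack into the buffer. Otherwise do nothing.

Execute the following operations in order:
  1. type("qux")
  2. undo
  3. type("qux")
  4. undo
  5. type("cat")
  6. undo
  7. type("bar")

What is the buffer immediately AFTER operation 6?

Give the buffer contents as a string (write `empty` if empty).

After op 1 (type): buf='qux' undo_depth=1 redo_depth=0
After op 2 (undo): buf='(empty)' undo_depth=0 redo_depth=1
After op 3 (type): buf='qux' undo_depth=1 redo_depth=0
After op 4 (undo): buf='(empty)' undo_depth=0 redo_depth=1
After op 5 (type): buf='cat' undo_depth=1 redo_depth=0
After op 6 (undo): buf='(empty)' undo_depth=0 redo_depth=1

Answer: empty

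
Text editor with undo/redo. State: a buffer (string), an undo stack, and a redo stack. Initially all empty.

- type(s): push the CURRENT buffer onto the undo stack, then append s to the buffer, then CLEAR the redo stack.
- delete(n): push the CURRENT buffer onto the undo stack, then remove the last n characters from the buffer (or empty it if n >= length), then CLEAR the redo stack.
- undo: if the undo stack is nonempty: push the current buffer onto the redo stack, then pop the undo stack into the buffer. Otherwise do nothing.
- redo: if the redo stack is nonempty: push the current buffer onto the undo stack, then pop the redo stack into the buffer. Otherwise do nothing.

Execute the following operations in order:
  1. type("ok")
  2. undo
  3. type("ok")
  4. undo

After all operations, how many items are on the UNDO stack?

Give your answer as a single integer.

After op 1 (type): buf='ok' undo_depth=1 redo_depth=0
After op 2 (undo): buf='(empty)' undo_depth=0 redo_depth=1
After op 3 (type): buf='ok' undo_depth=1 redo_depth=0
After op 4 (undo): buf='(empty)' undo_depth=0 redo_depth=1

Answer: 0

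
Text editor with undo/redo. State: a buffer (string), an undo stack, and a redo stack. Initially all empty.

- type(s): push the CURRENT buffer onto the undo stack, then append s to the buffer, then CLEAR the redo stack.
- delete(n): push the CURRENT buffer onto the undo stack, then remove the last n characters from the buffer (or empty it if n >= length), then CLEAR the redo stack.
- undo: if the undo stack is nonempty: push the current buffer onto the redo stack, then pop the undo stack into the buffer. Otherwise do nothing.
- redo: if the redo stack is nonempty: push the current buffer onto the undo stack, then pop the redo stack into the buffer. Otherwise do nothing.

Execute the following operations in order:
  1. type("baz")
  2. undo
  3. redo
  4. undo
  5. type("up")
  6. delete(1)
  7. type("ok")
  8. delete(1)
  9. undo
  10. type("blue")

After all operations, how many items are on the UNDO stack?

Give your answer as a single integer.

After op 1 (type): buf='baz' undo_depth=1 redo_depth=0
After op 2 (undo): buf='(empty)' undo_depth=0 redo_depth=1
After op 3 (redo): buf='baz' undo_depth=1 redo_depth=0
After op 4 (undo): buf='(empty)' undo_depth=0 redo_depth=1
After op 5 (type): buf='up' undo_depth=1 redo_depth=0
After op 6 (delete): buf='u' undo_depth=2 redo_depth=0
After op 7 (type): buf='uok' undo_depth=3 redo_depth=0
After op 8 (delete): buf='uo' undo_depth=4 redo_depth=0
After op 9 (undo): buf='uok' undo_depth=3 redo_depth=1
After op 10 (type): buf='uokblue' undo_depth=4 redo_depth=0

Answer: 4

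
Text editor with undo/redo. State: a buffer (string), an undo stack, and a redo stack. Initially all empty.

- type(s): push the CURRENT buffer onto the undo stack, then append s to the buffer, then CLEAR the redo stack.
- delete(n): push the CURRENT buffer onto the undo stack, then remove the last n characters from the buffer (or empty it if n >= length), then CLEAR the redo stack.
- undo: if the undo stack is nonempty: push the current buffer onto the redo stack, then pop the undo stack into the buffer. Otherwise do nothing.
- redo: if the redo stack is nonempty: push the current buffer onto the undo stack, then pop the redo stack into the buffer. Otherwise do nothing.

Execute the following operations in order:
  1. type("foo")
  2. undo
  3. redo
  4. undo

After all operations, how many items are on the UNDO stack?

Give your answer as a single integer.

Answer: 0

Derivation:
After op 1 (type): buf='foo' undo_depth=1 redo_depth=0
After op 2 (undo): buf='(empty)' undo_depth=0 redo_depth=1
After op 3 (redo): buf='foo' undo_depth=1 redo_depth=0
After op 4 (undo): buf='(empty)' undo_depth=0 redo_depth=1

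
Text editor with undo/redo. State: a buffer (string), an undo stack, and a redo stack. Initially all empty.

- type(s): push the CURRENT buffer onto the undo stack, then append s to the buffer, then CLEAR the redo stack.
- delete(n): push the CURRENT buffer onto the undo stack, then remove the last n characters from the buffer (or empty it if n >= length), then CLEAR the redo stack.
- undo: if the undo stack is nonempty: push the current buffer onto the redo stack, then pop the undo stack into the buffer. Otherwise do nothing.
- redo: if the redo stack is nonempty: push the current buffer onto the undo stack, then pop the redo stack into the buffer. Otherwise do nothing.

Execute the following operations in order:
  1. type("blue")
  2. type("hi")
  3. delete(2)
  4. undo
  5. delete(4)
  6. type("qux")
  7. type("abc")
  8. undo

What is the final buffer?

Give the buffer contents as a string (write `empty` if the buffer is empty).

Answer: blqux

Derivation:
After op 1 (type): buf='blue' undo_depth=1 redo_depth=0
After op 2 (type): buf='bluehi' undo_depth=2 redo_depth=0
After op 3 (delete): buf='blue' undo_depth=3 redo_depth=0
After op 4 (undo): buf='bluehi' undo_depth=2 redo_depth=1
After op 5 (delete): buf='bl' undo_depth=3 redo_depth=0
After op 6 (type): buf='blqux' undo_depth=4 redo_depth=0
After op 7 (type): buf='blquxabc' undo_depth=5 redo_depth=0
After op 8 (undo): buf='blqux' undo_depth=4 redo_depth=1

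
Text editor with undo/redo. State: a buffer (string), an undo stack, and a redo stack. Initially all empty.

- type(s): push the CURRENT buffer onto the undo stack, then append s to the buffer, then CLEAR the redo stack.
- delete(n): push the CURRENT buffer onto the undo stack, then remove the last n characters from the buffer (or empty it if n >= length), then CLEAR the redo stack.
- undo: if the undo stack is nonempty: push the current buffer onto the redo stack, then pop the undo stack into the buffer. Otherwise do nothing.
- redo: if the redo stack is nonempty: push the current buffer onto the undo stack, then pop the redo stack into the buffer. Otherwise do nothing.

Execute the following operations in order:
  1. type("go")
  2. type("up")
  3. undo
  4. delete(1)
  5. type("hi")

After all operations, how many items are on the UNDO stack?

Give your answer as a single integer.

Answer: 3

Derivation:
After op 1 (type): buf='go' undo_depth=1 redo_depth=0
After op 2 (type): buf='goup' undo_depth=2 redo_depth=0
After op 3 (undo): buf='go' undo_depth=1 redo_depth=1
After op 4 (delete): buf='g' undo_depth=2 redo_depth=0
After op 5 (type): buf='ghi' undo_depth=3 redo_depth=0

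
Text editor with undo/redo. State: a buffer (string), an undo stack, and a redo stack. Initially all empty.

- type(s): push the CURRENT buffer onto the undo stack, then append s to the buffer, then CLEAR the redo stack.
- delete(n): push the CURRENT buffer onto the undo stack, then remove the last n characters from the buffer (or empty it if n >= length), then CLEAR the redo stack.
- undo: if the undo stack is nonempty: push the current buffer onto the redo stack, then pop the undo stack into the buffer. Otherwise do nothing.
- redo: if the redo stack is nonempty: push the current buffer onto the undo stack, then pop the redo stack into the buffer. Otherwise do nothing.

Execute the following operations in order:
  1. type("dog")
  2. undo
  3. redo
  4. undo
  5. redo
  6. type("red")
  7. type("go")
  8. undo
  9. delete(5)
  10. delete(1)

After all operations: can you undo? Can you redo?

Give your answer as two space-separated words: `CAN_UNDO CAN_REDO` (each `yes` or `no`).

After op 1 (type): buf='dog' undo_depth=1 redo_depth=0
After op 2 (undo): buf='(empty)' undo_depth=0 redo_depth=1
After op 3 (redo): buf='dog' undo_depth=1 redo_depth=0
After op 4 (undo): buf='(empty)' undo_depth=0 redo_depth=1
After op 5 (redo): buf='dog' undo_depth=1 redo_depth=0
After op 6 (type): buf='dogred' undo_depth=2 redo_depth=0
After op 7 (type): buf='dogredgo' undo_depth=3 redo_depth=0
After op 8 (undo): buf='dogred' undo_depth=2 redo_depth=1
After op 9 (delete): buf='d' undo_depth=3 redo_depth=0
After op 10 (delete): buf='(empty)' undo_depth=4 redo_depth=0

Answer: yes no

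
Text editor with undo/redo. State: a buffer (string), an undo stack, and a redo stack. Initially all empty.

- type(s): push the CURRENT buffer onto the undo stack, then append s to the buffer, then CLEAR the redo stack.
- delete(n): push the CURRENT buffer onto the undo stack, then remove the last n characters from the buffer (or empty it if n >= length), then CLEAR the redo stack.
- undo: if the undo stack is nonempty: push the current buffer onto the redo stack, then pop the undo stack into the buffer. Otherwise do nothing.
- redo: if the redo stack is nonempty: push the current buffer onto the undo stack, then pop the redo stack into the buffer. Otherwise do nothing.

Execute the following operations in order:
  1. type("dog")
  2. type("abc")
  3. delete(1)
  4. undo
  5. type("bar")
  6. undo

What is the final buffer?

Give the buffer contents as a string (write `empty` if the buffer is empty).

After op 1 (type): buf='dog' undo_depth=1 redo_depth=0
After op 2 (type): buf='dogabc' undo_depth=2 redo_depth=0
After op 3 (delete): buf='dogab' undo_depth=3 redo_depth=0
After op 4 (undo): buf='dogabc' undo_depth=2 redo_depth=1
After op 5 (type): buf='dogabcbar' undo_depth=3 redo_depth=0
After op 6 (undo): buf='dogabc' undo_depth=2 redo_depth=1

Answer: dogabc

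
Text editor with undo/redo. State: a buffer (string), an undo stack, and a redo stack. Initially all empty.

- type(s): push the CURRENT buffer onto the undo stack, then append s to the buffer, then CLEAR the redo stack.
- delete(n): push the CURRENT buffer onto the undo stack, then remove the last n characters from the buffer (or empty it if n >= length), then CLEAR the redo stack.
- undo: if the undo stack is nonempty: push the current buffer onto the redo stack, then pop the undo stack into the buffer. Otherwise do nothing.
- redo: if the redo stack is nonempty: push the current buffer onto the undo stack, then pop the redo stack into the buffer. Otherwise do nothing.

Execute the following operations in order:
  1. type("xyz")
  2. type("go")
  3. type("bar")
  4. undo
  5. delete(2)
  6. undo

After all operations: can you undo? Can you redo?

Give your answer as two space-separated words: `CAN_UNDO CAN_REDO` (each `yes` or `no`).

After op 1 (type): buf='xyz' undo_depth=1 redo_depth=0
After op 2 (type): buf='xyzgo' undo_depth=2 redo_depth=0
After op 3 (type): buf='xyzgobar' undo_depth=3 redo_depth=0
After op 4 (undo): buf='xyzgo' undo_depth=2 redo_depth=1
After op 5 (delete): buf='xyz' undo_depth=3 redo_depth=0
After op 6 (undo): buf='xyzgo' undo_depth=2 redo_depth=1

Answer: yes yes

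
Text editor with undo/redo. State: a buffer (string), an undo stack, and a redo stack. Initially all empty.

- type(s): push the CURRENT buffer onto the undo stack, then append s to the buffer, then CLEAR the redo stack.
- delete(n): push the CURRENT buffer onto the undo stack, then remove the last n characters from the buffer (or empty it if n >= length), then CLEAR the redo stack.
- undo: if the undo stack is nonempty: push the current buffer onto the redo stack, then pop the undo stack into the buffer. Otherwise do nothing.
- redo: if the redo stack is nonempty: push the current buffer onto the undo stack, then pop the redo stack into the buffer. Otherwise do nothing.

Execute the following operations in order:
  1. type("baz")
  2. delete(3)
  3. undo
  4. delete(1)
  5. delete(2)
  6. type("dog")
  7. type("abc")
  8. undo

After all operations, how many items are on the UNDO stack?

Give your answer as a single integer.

After op 1 (type): buf='baz' undo_depth=1 redo_depth=0
After op 2 (delete): buf='(empty)' undo_depth=2 redo_depth=0
After op 3 (undo): buf='baz' undo_depth=1 redo_depth=1
After op 4 (delete): buf='ba' undo_depth=2 redo_depth=0
After op 5 (delete): buf='(empty)' undo_depth=3 redo_depth=0
After op 6 (type): buf='dog' undo_depth=4 redo_depth=0
After op 7 (type): buf='dogabc' undo_depth=5 redo_depth=0
After op 8 (undo): buf='dog' undo_depth=4 redo_depth=1

Answer: 4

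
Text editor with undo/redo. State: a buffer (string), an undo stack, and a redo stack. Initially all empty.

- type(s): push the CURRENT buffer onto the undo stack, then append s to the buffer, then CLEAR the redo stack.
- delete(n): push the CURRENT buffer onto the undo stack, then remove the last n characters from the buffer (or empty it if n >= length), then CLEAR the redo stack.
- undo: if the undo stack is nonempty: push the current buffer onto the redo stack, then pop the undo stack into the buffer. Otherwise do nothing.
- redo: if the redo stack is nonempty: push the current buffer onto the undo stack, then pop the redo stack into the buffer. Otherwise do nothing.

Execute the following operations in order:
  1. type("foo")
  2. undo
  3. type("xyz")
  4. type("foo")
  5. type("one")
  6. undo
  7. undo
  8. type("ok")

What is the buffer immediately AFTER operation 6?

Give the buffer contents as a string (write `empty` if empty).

After op 1 (type): buf='foo' undo_depth=1 redo_depth=0
After op 2 (undo): buf='(empty)' undo_depth=0 redo_depth=1
After op 3 (type): buf='xyz' undo_depth=1 redo_depth=0
After op 4 (type): buf='xyzfoo' undo_depth=2 redo_depth=0
After op 5 (type): buf='xyzfooone' undo_depth=3 redo_depth=0
After op 6 (undo): buf='xyzfoo' undo_depth=2 redo_depth=1

Answer: xyzfoo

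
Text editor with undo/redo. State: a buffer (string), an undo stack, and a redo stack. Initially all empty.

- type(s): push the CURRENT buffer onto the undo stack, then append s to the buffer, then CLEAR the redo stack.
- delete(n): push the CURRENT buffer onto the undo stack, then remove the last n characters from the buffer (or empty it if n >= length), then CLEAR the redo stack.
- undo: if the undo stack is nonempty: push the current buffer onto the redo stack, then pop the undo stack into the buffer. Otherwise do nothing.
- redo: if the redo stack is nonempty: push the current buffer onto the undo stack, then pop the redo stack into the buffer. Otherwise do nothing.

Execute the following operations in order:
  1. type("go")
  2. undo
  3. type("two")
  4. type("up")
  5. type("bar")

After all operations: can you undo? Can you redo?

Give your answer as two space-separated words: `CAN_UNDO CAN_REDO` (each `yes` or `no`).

After op 1 (type): buf='go' undo_depth=1 redo_depth=0
After op 2 (undo): buf='(empty)' undo_depth=0 redo_depth=1
After op 3 (type): buf='two' undo_depth=1 redo_depth=0
After op 4 (type): buf='twoup' undo_depth=2 redo_depth=0
After op 5 (type): buf='twoupbar' undo_depth=3 redo_depth=0

Answer: yes no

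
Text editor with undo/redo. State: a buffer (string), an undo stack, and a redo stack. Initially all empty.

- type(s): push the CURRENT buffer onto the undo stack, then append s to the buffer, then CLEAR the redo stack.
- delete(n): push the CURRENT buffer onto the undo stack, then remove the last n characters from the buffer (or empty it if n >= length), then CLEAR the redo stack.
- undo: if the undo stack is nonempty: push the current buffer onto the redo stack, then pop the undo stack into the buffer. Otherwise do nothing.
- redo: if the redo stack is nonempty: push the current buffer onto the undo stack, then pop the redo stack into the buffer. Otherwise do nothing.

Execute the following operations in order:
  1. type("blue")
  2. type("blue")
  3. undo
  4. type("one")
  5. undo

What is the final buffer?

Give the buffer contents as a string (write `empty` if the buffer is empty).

After op 1 (type): buf='blue' undo_depth=1 redo_depth=0
After op 2 (type): buf='blueblue' undo_depth=2 redo_depth=0
After op 3 (undo): buf='blue' undo_depth=1 redo_depth=1
After op 4 (type): buf='blueone' undo_depth=2 redo_depth=0
After op 5 (undo): buf='blue' undo_depth=1 redo_depth=1

Answer: blue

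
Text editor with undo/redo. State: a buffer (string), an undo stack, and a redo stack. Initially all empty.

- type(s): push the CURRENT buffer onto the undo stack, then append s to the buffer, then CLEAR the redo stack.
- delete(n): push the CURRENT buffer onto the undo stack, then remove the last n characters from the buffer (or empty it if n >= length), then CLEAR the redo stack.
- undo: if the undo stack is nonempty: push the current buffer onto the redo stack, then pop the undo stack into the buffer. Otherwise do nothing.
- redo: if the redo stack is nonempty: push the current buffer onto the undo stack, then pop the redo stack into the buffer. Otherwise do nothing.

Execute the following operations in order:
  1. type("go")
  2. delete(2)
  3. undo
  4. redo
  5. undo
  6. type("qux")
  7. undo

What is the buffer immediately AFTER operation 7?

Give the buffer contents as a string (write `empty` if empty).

After op 1 (type): buf='go' undo_depth=1 redo_depth=0
After op 2 (delete): buf='(empty)' undo_depth=2 redo_depth=0
After op 3 (undo): buf='go' undo_depth=1 redo_depth=1
After op 4 (redo): buf='(empty)' undo_depth=2 redo_depth=0
After op 5 (undo): buf='go' undo_depth=1 redo_depth=1
After op 6 (type): buf='goqux' undo_depth=2 redo_depth=0
After op 7 (undo): buf='go' undo_depth=1 redo_depth=1

Answer: go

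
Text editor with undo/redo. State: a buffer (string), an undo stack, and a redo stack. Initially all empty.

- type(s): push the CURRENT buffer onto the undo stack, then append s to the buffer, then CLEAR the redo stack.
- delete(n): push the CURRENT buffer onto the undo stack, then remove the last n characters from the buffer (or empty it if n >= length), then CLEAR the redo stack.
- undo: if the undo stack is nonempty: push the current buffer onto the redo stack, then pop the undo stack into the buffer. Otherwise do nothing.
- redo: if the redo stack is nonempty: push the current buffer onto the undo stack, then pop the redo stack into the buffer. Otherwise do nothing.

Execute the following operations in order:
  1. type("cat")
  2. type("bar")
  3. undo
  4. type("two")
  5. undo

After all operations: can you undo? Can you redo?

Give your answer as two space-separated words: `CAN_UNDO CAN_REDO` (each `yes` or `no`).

Answer: yes yes

Derivation:
After op 1 (type): buf='cat' undo_depth=1 redo_depth=0
After op 2 (type): buf='catbar' undo_depth=2 redo_depth=0
After op 3 (undo): buf='cat' undo_depth=1 redo_depth=1
After op 4 (type): buf='cattwo' undo_depth=2 redo_depth=0
After op 5 (undo): buf='cat' undo_depth=1 redo_depth=1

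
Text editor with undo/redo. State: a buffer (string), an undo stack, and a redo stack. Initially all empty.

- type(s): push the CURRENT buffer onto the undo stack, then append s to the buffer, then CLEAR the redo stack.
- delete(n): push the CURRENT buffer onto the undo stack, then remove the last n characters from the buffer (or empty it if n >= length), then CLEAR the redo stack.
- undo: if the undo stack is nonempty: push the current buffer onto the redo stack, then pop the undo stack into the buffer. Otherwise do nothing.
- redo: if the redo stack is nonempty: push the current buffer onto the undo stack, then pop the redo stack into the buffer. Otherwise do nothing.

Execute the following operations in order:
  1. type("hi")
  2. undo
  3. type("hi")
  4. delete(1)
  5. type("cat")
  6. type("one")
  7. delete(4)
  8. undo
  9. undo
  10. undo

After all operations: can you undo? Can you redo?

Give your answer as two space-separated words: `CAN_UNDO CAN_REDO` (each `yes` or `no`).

Answer: yes yes

Derivation:
After op 1 (type): buf='hi' undo_depth=1 redo_depth=0
After op 2 (undo): buf='(empty)' undo_depth=0 redo_depth=1
After op 3 (type): buf='hi' undo_depth=1 redo_depth=0
After op 4 (delete): buf='h' undo_depth=2 redo_depth=0
After op 5 (type): buf='hcat' undo_depth=3 redo_depth=0
After op 6 (type): buf='hcatone' undo_depth=4 redo_depth=0
After op 7 (delete): buf='hca' undo_depth=5 redo_depth=0
After op 8 (undo): buf='hcatone' undo_depth=4 redo_depth=1
After op 9 (undo): buf='hcat' undo_depth=3 redo_depth=2
After op 10 (undo): buf='h' undo_depth=2 redo_depth=3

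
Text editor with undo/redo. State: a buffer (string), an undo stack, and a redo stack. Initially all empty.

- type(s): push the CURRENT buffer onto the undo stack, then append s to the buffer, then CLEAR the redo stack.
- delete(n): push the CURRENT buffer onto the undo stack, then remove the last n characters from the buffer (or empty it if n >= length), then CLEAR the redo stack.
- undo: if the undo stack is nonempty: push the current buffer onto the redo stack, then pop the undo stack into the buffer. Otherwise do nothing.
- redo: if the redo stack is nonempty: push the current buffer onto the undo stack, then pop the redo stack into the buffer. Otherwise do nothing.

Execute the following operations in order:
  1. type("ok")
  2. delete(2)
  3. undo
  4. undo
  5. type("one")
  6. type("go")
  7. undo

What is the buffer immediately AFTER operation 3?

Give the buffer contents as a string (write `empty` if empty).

Answer: ok

Derivation:
After op 1 (type): buf='ok' undo_depth=1 redo_depth=0
After op 2 (delete): buf='(empty)' undo_depth=2 redo_depth=0
After op 3 (undo): buf='ok' undo_depth=1 redo_depth=1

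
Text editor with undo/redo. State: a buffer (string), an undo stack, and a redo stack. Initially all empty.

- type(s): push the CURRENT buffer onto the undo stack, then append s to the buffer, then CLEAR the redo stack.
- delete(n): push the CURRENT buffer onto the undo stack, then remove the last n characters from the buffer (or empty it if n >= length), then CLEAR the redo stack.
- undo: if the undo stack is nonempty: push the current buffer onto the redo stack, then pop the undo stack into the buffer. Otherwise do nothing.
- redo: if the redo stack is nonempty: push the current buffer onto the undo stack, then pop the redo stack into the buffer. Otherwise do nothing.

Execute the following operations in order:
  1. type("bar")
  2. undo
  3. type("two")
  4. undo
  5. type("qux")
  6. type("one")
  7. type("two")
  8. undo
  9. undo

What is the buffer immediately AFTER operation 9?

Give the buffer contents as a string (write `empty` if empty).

After op 1 (type): buf='bar' undo_depth=1 redo_depth=0
After op 2 (undo): buf='(empty)' undo_depth=0 redo_depth=1
After op 3 (type): buf='two' undo_depth=1 redo_depth=0
After op 4 (undo): buf='(empty)' undo_depth=0 redo_depth=1
After op 5 (type): buf='qux' undo_depth=1 redo_depth=0
After op 6 (type): buf='quxone' undo_depth=2 redo_depth=0
After op 7 (type): buf='quxonetwo' undo_depth=3 redo_depth=0
After op 8 (undo): buf='quxone' undo_depth=2 redo_depth=1
After op 9 (undo): buf='qux' undo_depth=1 redo_depth=2

Answer: qux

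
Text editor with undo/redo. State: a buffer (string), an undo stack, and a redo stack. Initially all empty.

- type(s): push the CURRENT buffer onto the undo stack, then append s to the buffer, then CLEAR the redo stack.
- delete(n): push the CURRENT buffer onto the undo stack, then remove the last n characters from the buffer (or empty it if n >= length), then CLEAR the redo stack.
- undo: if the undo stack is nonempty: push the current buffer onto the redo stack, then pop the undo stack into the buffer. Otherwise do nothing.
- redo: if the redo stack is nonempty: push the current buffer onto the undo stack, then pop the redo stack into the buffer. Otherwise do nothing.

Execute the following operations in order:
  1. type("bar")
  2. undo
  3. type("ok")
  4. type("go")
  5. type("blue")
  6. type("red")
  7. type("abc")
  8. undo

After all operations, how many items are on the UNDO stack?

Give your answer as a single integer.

Answer: 4

Derivation:
After op 1 (type): buf='bar' undo_depth=1 redo_depth=0
After op 2 (undo): buf='(empty)' undo_depth=0 redo_depth=1
After op 3 (type): buf='ok' undo_depth=1 redo_depth=0
After op 4 (type): buf='okgo' undo_depth=2 redo_depth=0
After op 5 (type): buf='okgoblue' undo_depth=3 redo_depth=0
After op 6 (type): buf='okgobluered' undo_depth=4 redo_depth=0
After op 7 (type): buf='okgoblueredabc' undo_depth=5 redo_depth=0
After op 8 (undo): buf='okgobluered' undo_depth=4 redo_depth=1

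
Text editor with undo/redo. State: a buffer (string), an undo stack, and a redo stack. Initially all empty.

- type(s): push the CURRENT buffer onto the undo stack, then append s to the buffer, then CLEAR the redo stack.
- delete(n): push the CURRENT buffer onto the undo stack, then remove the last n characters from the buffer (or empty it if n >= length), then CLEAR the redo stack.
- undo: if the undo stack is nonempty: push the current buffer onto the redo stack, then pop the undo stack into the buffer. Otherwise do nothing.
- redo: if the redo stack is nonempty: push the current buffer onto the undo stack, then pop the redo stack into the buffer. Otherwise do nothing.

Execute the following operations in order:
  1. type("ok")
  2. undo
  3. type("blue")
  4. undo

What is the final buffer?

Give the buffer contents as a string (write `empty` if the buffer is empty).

After op 1 (type): buf='ok' undo_depth=1 redo_depth=0
After op 2 (undo): buf='(empty)' undo_depth=0 redo_depth=1
After op 3 (type): buf='blue' undo_depth=1 redo_depth=0
After op 4 (undo): buf='(empty)' undo_depth=0 redo_depth=1

Answer: empty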